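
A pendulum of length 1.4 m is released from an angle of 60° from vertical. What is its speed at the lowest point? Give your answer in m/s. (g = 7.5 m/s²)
h = L(1 − cosθ) = 1.4×(1 − cos60°) = 0.7 m
v = √(2gh) = √(2×7.5×0.7) = 3.24 m/s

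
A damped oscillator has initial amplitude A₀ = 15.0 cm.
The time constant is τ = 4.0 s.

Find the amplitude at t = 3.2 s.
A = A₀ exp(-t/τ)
A = A₀ exp(−t/τ) = 15.0×exp(−3.2/4.0) = 6.74 cm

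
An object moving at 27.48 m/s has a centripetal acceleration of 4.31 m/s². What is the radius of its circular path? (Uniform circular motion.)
r = v²/a_c = 27.48²/4.31 = 175.21 m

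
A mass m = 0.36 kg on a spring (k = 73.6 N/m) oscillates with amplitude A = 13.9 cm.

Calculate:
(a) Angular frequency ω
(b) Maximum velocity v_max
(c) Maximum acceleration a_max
ω = √(k/m) = √(73.6/0.36) = 14.3 rad/s
v_max = ωA = 14.3×0.139 = 1.987 m/s
a_max = ω²A = 14.3²×0.139 = 28.42 m/s²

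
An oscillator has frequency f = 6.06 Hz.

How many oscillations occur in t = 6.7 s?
n = f×t = 6.06×6.7 = 40.6 oscillations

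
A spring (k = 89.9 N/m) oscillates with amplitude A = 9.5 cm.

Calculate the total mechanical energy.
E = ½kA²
E = ½kA² = ½×89.9×(0.095)² = 0.4057 J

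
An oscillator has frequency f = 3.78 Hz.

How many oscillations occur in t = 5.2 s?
n = f×t = 3.78×5.2 = 19.66 oscillations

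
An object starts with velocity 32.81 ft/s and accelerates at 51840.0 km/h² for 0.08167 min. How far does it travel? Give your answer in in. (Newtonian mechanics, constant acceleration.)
d = v₀t + ½at² (with unit conversion) = 3820.0 in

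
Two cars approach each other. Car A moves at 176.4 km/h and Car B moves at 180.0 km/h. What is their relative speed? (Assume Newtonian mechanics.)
v_rel = v_A + v_B = 176.4 + 180.0 = 356.4 km/h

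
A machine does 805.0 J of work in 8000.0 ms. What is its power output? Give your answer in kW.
P = W/t = 805 J / 8 s = 100.6 W = 0.1006 kW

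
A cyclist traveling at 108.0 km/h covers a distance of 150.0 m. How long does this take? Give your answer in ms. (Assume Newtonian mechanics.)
t = d/v (with unit conversion) = 5000.0 ms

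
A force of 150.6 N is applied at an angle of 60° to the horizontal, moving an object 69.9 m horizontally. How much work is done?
W = Fd cosθ = 150.6×69.9×cos(60°) = 5263.5 J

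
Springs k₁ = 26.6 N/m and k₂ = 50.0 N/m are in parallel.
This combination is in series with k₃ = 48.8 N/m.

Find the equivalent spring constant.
k₁₂ = k₁ + k₂ = 76.6 N/m (parallel)
1/k_eq = 1/k₁₂ + 1/k₃ → k_eq = 29.81 N/m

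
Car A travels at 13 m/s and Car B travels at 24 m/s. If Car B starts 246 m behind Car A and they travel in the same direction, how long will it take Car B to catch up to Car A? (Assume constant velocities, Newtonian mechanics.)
Relative speed: v_rel = 24 - 13 = 11 m/s
Time to catch: t = d₀/v_rel = 246/11 = 22.36 s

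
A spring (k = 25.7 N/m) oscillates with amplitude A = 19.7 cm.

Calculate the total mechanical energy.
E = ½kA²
E = ½kA² = ½×25.7×(0.197)² = 0.4987 J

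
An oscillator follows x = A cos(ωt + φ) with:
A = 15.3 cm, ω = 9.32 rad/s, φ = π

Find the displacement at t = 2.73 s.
x = A cos(ωt + φ) = 15.3×cos(9.32×2.73 + π) = -14.57 cm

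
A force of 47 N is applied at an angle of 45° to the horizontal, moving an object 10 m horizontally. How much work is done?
W = Fd cosθ = 47×10×cos(45°) = 332.34 J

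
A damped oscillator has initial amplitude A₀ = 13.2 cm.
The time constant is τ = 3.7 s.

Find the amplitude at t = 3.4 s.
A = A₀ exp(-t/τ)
A = A₀ exp(−t/τ) = 13.2×exp(−3.4/3.7) = 5.266 cm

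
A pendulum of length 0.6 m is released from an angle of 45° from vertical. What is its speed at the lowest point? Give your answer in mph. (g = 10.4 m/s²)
h = L(1 − cosθ) = 0.6×(1 − cos45°) = 0.1757 m
v = √(2gh) = √(2×10.4×0.1757) = 1.912 m/s = 4.277 mph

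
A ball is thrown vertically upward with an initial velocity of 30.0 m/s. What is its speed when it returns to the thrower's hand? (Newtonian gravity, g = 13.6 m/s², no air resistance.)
By conservation of energy, the ball returns at the same speed = 30.0 m/s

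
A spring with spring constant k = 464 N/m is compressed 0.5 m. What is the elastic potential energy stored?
PE = ½kx² = ½×464×0.5² = 58.0 J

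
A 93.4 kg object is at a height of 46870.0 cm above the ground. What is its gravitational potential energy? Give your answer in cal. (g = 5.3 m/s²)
PE = mgh = 93.4 kg × 5.3 m/s² × 468.7 m = 2.32e+05 J = 55450.0 cal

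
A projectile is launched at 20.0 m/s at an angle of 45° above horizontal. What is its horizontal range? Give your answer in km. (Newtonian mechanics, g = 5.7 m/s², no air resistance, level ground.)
R = v₀² sin(2θ) / g (with unit conversion) = 0.07018 km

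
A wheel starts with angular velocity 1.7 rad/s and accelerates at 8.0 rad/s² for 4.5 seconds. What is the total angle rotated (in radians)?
θ = ω₀t + ½αt² = 1.7×4.5 + ½×8.0×4.5² = 88.65 rad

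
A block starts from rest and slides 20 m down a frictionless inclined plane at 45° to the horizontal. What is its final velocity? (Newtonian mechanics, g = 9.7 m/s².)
a = g sin(θ) = 9.7 × sin(45°) = 6.86 m/s²
v = √(2ad) = √(2 × 6.86 × 20) = 16.56 m/s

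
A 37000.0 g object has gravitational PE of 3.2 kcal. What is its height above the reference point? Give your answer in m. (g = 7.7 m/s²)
PE = mgh → h = PE/(mg) = 1.339e+04 J / (37 kg × 7.7 m/s²) = 46.99 m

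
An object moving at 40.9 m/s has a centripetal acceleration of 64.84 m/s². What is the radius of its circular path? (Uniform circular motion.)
r = v²/a_c = 40.9²/64.84 = 25.8 m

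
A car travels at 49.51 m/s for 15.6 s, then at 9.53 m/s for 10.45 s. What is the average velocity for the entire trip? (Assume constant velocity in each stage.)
d₁ = v₁t₁ = 49.51 × 15.6 = 772.356 m
d₂ = v₂t₂ = 9.53 × 10.45 = 99.5885 m
d_total = 871.94 m, t_total = 26.05 s
v_avg = d_total/t_total = 871.94/26.05 = 33.47 m/s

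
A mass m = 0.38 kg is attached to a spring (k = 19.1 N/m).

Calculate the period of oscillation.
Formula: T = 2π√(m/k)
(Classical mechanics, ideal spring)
T = 2π√(m/k) = 2π√(0.38/19.1) = 0.8862 s; f = 1/T = 1.128 Hz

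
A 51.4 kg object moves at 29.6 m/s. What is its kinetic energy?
KE = ½mv² = ½×51.4×29.6² = 22517.31 J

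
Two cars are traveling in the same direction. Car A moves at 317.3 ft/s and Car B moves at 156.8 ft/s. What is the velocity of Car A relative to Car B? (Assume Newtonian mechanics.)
v_rel = v_A - v_B = 317.3 - 156.8 = 160.5 ft/s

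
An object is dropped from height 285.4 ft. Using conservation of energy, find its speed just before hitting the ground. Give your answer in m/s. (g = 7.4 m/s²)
mgh = ½mv² → v = √(2gh) = √(2×7.4×86.99) = 35.88 m/s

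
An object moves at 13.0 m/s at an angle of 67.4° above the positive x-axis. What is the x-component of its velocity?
vₓ = v cos(θ) = 13.0 × cos(67.4°) = 5.0 m/s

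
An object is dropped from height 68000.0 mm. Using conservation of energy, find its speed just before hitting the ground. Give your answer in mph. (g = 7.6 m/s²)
mgh = ½mv² → v = √(2gh) = √(2×7.6×68) = 32.15 m/s = 71.92 mph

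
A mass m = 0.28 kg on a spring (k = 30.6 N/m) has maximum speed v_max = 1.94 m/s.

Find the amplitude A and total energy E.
½mv²_max = ½kA² → A = v_max√(m/k) = 1.94×√(0.28/30.6) = 0.1856 m = 18.56 cm
E = ½mv²_max = ½×0.28×1.94² = 0.5269 J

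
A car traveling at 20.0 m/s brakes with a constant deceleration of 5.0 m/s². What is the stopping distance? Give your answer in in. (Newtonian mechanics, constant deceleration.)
d = v₀² / (2a) (with unit conversion) = 1575.0 in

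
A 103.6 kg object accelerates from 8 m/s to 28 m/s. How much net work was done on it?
W_net = ΔKE = ½m(v₂² − v₁²) = ½×103.6×(28² − 8²) = 37296.0 J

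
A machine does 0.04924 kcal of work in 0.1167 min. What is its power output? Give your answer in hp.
P = W/t = 206 J / 7.002 s = 29.42 W = 0.03946 hp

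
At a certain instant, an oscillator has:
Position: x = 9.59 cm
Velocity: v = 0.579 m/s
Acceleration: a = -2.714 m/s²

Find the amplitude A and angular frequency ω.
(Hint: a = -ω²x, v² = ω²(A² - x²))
a = −ω²x → ω = √(|a|/x) = √(2.714/0.0959) = 5.32 rad/s
v² = ω²(A² − x²) → A = √(x² + v²/ω²) = √(0.0959² + 0.579²/5.32²) = 0.1451 m = 14.51 cm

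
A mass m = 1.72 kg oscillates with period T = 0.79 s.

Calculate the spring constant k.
T = 2π√(m/k) → k = m(2π/T)² = 1.72×(2π/0.79)² = 108.8 N/m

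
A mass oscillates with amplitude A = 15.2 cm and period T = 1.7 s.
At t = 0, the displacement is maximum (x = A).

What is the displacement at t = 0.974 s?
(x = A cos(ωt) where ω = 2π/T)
ω = 2π/T = 2π/1.7 = 3.696 rad/s
x = A cos(ωt) = 15.2×cos(3.696×0.974) = -13.63 cm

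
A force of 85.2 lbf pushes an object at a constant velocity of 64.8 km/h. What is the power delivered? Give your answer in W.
P = Fv = 379 N × 18 m/s = 6822 W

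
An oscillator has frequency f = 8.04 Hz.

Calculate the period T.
T = 1/f = 1/8.04 = 0.1244 s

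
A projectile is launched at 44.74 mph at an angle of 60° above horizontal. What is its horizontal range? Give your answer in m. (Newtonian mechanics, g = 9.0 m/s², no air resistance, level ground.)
R = v₀² sin(2θ) / g (with unit conversion) = 38.49 m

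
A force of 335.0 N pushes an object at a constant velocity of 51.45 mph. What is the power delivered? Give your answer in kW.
P = Fv = 335 N × 23 m/s = 7705 W = 7.705 kW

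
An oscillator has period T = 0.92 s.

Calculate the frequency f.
f = 1/T = 1/0.92 = 1.087 Hz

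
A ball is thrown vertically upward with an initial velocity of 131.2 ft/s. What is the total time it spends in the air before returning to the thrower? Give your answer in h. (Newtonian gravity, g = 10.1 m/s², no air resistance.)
t_total = 2v₀/g (with unit conversion) = 0.0022 h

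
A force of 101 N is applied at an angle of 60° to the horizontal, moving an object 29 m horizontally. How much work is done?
W = Fd cosθ = 101×29×cos(60°) = 1464.5 J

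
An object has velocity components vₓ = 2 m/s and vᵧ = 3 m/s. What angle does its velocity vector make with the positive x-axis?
θ = arctan(vᵧ/vₓ) = arctan(3/2) = 56.31°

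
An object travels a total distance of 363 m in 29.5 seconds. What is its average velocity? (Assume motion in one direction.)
v_avg = Δd / Δt = 363 / 29.5 = 12.31 m/s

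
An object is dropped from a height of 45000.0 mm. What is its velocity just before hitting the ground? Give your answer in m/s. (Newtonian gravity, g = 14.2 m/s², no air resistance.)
v = √(2gh) (with unit conversion) = 35.75 m/s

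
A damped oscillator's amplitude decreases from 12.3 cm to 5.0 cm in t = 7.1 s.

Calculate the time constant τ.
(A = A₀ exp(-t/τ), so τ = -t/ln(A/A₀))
A/A₀ = 5.0/12.3 = 0.4065; ln(A/A₀) = -0.9002
τ = −t/ln(A/A₀) = −7.1/-0.9002 = 7.887 s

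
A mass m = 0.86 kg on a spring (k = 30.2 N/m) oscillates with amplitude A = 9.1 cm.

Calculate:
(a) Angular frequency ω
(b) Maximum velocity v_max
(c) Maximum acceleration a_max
ω = √(k/m) = √(30.2/0.86) = 5.926 rad/s
v_max = ωA = 5.926×0.091 = 0.5393 m/s
a_max = ω²A = 5.926²×0.091 = 3.196 m/s²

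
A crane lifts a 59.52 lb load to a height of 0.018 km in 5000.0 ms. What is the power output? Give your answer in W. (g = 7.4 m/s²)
W = mgh = 27×7.4×18 = 3596 J
P = W/t = 3596/5 = 719.2 W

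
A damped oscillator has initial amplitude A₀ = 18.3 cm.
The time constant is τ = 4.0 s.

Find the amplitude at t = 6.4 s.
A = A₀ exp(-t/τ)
A = A₀ exp(−t/τ) = 18.3×exp(−6.4/4.0) = 3.695 cm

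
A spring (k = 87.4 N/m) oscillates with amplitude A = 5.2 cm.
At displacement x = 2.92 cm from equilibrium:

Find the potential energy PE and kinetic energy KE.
E_total = ½kA² = ½×87.4×(0.052)² = 0.1182 J
PE = ½kx² = ½×87.4×(0.0292)² = 0.03726 J
KE = E_total − PE = 0.0809 J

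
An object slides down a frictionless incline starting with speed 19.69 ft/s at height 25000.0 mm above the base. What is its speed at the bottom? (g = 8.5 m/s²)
½mv₀² + mgh = ½mv² → v = √(v₀² + 2gh) = √(6.002² + 2×8.5×25) = 21.47 m/s = 70.44 ft/s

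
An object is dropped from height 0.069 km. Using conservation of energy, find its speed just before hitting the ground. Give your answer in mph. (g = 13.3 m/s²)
mgh = ½mv² → v = √(2gh) = √(2×13.3×69) = 42.84 m/s = 95.83 mph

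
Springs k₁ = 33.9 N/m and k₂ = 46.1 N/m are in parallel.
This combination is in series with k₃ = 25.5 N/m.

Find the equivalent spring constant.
k₁₂ = k₁ + k₂ = 80 N/m (parallel)
1/k_eq = 1/k₁₂ + 1/k₃ → k_eq = 19.34 N/m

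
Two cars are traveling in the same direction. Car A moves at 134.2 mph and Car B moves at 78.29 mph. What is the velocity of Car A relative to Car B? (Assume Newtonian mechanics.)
v_rel = v_A - v_B = 134.2 - 78.29 = 55.91 mph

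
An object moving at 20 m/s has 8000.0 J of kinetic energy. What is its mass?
KE = ½mv² → m = 2KE/v² = 2×8000.0/20² = 40.0 kg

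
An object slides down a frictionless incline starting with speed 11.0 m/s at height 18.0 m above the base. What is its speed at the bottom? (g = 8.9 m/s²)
½mv₀² + mgh = ½mv² → v = √(v₀² + 2gh) = √(11² + 2×8.9×18) = 21.01 m/s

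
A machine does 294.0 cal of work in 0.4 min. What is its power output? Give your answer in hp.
P = W/t = 1230 J / 24 s = 51.25 W = 0.06873 hp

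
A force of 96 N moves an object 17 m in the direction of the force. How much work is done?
W = Fd = 96×17 = 1632.0 J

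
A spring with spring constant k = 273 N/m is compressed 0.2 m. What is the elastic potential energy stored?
PE = ½kx² = ½×273×0.2² = 5.46 J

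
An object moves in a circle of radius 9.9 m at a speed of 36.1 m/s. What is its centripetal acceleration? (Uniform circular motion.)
a_c = v²/r = 36.1²/9.9 = 1303.21/9.9 = 131.64 m/s²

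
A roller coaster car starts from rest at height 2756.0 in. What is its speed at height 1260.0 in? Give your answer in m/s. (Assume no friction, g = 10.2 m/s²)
mgh₁ = ½mv₂² + mgh₂ → v₂ = √(2g(h₁−h₂)) = √(2×10.2×(70−32)) = 27.84 m/s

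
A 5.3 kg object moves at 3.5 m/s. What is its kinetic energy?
KE = ½mv² = ½×5.3×3.5² = 32.4625 J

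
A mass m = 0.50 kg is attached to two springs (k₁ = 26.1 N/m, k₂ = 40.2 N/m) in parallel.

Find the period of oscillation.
k_eq = k₁+k₂ = 66.3 N/m
T = 2π√(m/k_eq) = 2π√(0.5/66.3) = 0.5456 s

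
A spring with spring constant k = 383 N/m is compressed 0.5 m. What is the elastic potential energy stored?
PE = ½kx² = ½×383×0.5² = 47.88 J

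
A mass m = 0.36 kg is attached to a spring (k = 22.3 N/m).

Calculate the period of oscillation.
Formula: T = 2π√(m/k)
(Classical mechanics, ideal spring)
T = 2π√(m/k) = 2π√(0.36/22.3) = 0.7983 s; f = 1/T = 1.253 Hz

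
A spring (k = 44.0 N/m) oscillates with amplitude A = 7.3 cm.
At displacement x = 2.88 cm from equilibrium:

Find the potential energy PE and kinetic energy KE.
E_total = ½kA² = ½×44.0×(0.073)² = 0.1172 J
PE = ½kx² = ½×44.0×(0.0288)² = 0.01825 J
KE = E_total − PE = 0.09899 J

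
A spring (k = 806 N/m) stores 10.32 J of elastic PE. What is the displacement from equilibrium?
PE = ½kx² → x = √(2PE/k) = √(2×10.32/806) = 0.16 m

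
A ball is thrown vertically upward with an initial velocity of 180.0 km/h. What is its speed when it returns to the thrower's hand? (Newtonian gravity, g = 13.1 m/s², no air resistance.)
By conservation of energy, the ball returns at the same speed = 180.0 km/h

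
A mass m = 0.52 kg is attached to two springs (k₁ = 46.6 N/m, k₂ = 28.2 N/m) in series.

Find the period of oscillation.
k_eq = k₁k₂/(k₁+k₂) = 17.57 N/m
T = 2π√(m/k_eq) = 2π√(0.52/17.57) = 1.081 s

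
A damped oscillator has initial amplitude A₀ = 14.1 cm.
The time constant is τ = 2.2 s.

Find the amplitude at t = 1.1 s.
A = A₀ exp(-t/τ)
A = A₀ exp(−t/τ) = 14.1×exp(−1.1/2.2) = 8.552 cm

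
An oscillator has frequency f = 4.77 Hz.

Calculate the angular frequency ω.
ω = 2πf = 2π×4.77 = 29.97 rad/s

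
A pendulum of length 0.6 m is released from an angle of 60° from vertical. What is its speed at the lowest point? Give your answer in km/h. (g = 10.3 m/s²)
h = L(1 − cosθ) = 0.6×(1 − cos60°) = 0.3 m
v = √(2gh) = √(2×10.3×0.3) = 2.486 m/s = 8.949 km/h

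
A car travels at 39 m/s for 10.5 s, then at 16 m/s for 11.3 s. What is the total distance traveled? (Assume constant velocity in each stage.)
d₁ = v₁t₁ = 39 × 10.5 = 409.5 m
d₂ = v₂t₂ = 16 × 11.3 = 180.8 m
d_total = 409.5 + 180.8 = 590.3 m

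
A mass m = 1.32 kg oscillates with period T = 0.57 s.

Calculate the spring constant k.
T = 2π√(m/k) → k = m(2π/T)² = 1.32×(2π/0.57)² = 160.4 N/m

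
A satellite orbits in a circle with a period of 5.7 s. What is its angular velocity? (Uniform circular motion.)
ω = 2π/T = 2π/5.7 = 1.1023 rad/s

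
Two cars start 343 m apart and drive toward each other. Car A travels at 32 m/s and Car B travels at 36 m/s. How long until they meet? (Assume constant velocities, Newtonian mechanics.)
Combined speed: v_combined = 32 + 36 = 68 m/s
Time to meet: t = d/68 = 343/68 = 5.04 s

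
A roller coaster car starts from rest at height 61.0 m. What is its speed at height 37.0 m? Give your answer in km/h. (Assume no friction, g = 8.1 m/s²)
mgh₁ = ½mv₂² + mgh₂ → v₂ = √(2g(h₁−h₂)) = √(2×8.1×(61−37)) = 19.72 m/s = 70.98 km/h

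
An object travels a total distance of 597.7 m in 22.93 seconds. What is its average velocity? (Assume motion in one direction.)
v_avg = Δd / Δt = 597.7 / 22.93 = 26.07 m/s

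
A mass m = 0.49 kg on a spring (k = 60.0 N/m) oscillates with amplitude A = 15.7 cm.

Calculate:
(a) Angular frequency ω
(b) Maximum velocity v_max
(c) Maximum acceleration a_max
ω = √(k/m) = √(60.0/0.49) = 11.07 rad/s
v_max = ωA = 11.07×0.157 = 1.737 m/s
a_max = ω²A = 11.07²×0.157 = 19.22 m/s²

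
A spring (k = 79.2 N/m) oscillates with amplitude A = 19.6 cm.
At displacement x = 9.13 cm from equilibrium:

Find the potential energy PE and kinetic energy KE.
E_total = ½kA² = ½×79.2×(0.196)² = 1.521 J
PE = ½kx² = ½×79.2×(0.0913)² = 0.3301 J
KE = E_total − PE = 1.191 J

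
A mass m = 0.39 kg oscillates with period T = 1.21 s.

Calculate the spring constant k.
T = 2π√(m/k) → k = m(2π/T)² = 0.39×(2π/1.21)² = 10.52 N/m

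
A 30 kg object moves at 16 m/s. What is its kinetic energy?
KE = ½mv² = ½×30×16² = 3840.0 J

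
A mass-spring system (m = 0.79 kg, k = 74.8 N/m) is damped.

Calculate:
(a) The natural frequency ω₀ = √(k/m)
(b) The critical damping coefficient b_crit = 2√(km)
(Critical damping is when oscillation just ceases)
ω₀ = √(k/m) = √(74.8/0.79) = 9.731 rad/s
b_crit = 2√(km) = 2√(74.8×0.79) = 15.37 kg/s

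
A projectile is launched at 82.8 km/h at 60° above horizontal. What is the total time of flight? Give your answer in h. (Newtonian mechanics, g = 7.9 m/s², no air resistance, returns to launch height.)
T = 2v₀sin(θ)/g (with unit conversion) = 0.001401 h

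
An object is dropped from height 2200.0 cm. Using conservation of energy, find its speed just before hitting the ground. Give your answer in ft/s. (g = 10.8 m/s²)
mgh = ½mv² → v = √(2gh) = √(2×10.8×22) = 21.8 m/s = 71.52 ft/s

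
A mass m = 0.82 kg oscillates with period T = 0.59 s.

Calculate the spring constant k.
T = 2π√(m/k) → k = m(2π/T)² = 0.82×(2π/0.59)² = 93 N/m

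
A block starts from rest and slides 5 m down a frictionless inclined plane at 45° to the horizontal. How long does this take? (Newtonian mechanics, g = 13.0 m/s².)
a = g sin(θ) = 13.0 × sin(45°) = 9.19 m/s²
t = √(2d/a) = √(2 × 5 / 9.19) = 1.04 s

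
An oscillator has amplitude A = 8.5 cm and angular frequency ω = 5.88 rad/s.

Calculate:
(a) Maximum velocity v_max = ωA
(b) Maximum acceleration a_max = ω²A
v_max = ωA = 5.88×0.085 = 0.4998 m/s
a_max = ω²A = 5.88²×0.085 = 2.939 m/s²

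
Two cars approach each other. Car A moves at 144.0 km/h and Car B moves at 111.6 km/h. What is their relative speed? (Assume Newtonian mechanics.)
v_rel = v_A + v_B = 144.0 + 111.6 = 255.6 km/h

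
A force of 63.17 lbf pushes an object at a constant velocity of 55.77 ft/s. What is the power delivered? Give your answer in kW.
P = Fv = 281 N × 17 m/s = 4777 W = 4.777 kW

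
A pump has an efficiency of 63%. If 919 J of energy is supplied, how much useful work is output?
W_out = η × W_in = 0.63 × 919 = 578.97 J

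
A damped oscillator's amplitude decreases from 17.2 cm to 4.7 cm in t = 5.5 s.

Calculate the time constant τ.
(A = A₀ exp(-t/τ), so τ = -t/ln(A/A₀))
A/A₀ = 4.7/17.2 = 0.2733; ln(A/A₀) = -1.297
τ = −t/ln(A/A₀) = −5.5/-1.297 = 4.239 s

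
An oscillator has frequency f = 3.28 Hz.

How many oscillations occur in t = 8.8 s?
n = f×t = 3.28×8.8 = 28.86 oscillations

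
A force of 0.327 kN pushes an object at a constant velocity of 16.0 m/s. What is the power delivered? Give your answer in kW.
P = Fv = 327 N × 16 m/s = 5232 W = 5.232 kW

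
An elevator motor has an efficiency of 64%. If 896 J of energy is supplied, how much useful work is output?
W_out = η × W_in = 0.64 × 896 = 573.44 J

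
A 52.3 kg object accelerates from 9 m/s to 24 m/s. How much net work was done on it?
W_net = ΔKE = ½m(v₂² − v₁²) = ½×52.3×(24² − 9²) = 12944.25 J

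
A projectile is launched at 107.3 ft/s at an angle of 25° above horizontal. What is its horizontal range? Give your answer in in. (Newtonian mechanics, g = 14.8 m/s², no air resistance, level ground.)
R = v₀² sin(2θ) / g (with unit conversion) = 2180.0 in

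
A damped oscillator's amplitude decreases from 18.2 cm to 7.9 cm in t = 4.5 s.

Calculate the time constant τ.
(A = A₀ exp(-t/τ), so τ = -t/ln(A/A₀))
A/A₀ = 7.9/18.2 = 0.4341; ln(A/A₀) = -0.8346
τ = −t/ln(A/A₀) = −4.5/-0.8346 = 5.392 s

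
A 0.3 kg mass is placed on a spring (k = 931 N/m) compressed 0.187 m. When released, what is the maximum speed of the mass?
½kx² = ½mv² → v = x√(k/m) = 0.187×√(931/0.3) = 10.42 m/s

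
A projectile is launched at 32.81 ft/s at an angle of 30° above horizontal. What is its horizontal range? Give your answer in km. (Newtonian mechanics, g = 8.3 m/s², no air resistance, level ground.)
R = v₀² sin(2θ) / g (with unit conversion) = 0.01044 km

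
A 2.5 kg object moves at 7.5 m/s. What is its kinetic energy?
KE = ½mv² = ½×2.5×7.5² = 70.3125 J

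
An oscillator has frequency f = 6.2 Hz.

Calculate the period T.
T = 1/f = 1/6.2 = 0.1613 s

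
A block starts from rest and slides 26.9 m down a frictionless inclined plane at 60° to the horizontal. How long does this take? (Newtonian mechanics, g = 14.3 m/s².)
a = g sin(θ) = 14.3 × sin(60°) = 12.38 m/s²
t = √(2d/a) = √(2 × 26.9 / 12.38) = 2.08 s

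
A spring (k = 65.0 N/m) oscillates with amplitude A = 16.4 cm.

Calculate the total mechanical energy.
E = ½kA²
E = ½kA² = ½×65.0×(0.164)² = 0.8741 J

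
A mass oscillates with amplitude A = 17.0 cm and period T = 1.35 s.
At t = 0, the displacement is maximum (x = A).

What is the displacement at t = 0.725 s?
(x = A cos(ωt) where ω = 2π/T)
ω = 2π/T = 2π/1.35 = 4.654 rad/s
x = A cos(ωt) = 17.0×cos(4.654×0.725) = -16.54 cm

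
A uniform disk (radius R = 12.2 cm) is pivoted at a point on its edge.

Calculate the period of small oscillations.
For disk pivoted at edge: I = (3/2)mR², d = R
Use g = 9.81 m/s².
I/m = (3/2)R² = 0.02233 m²; d = R = 0.122 m
T = 2π√((3/2)R²/(gR)) = 2π√(3R/(2g)) = 0.8582 s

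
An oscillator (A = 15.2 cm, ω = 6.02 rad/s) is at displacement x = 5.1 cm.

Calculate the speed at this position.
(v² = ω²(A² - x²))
v = ω√(A² − x²) = 6.02×√(0.152² − 0.051²) = 0.862 m/s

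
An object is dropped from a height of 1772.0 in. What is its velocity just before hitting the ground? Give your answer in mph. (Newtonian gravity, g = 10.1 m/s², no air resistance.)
v = √(2gh) (with unit conversion) = 67.45 mph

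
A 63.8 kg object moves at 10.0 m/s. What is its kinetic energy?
KE = ½mv² = ½×63.8×10.0² = 3190.0 J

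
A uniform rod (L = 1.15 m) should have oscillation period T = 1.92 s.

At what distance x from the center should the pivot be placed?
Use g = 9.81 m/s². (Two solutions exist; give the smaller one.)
T = 2π√((L²/12 + x²)/(gx)). Let c = T²g/(4π²) = 0.916.
x² − cx + L²/12 = 0 → x = (c − √(c² − L²/3))/2 = 0.1425 m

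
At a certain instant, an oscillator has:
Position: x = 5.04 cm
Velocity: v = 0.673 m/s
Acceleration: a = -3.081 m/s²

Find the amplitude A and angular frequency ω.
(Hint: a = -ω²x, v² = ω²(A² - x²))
a = −ω²x → ω = √(|a|/x) = √(3.081/0.0504) = 7.819 rad/s
v² = ω²(A² − x²) → A = √(x² + v²/ω²) = √(0.0504² + 0.673²/7.819²) = 0.09975 m = 9.975 cm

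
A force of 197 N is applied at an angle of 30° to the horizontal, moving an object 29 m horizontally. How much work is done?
W = Fd cosθ = 197×29×cos(30°) = 4947.6 J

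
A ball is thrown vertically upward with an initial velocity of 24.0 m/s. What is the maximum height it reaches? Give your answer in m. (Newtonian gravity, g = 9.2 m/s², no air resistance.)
h_max = v₀²/(2g) = 31.3 m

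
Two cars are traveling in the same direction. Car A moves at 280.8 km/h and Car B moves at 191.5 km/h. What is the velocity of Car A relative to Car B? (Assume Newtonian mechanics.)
v_rel = v_A - v_B = 280.8 - 191.5 = 89.3 km/h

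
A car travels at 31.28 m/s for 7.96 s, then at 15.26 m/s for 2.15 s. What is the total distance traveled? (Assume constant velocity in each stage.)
d₁ = v₁t₁ = 31.28 × 7.96 = 248.989 m
d₂ = v₂t₂ = 15.26 × 2.15 = 32.809 m
d_total = 248.989 + 32.809 = 281.8 m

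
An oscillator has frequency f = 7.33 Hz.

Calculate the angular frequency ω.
ω = 2πf = 2π×7.33 = 46.06 rad/s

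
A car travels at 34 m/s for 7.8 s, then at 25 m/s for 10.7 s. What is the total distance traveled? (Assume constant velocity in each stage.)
d₁ = v₁t₁ = 34 × 7.8 = 265.2 m
d₂ = v₂t₂ = 25 × 10.7 = 267.5 m
d_total = 265.2 + 267.5 = 532.7 m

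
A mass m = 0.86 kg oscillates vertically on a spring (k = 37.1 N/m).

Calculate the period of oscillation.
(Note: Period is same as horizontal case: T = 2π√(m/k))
T = 2π√(m/k) = 2π√(0.86/37.1) = 0.9566 s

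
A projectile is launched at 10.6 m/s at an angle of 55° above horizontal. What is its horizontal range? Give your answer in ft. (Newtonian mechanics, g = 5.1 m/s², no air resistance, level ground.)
R = v₀² sin(2θ) / g (with unit conversion) = 67.92 ft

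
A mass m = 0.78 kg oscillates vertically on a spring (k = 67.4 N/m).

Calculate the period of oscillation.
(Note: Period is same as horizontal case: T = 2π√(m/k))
T = 2π√(m/k) = 2π√(0.78/67.4) = 0.6759 s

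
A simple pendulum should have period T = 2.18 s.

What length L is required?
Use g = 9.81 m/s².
T = 2π√(L/g) → L = g(T/2π)² = 9.81×(2.18/2π)² = 1.181 m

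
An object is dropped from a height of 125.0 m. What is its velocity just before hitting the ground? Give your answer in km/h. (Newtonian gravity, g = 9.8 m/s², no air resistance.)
v = √(2gh) (with unit conversion) = 178.2 km/h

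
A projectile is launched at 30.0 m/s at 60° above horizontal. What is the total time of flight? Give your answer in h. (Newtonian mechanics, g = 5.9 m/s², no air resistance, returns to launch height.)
T = 2v₀sin(θ)/g (with unit conversion) = 0.002446 h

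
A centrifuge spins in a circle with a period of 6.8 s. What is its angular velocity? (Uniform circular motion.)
ω = 2π/T = 2π/6.8 = 0.924 rad/s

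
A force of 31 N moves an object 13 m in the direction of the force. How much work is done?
W = Fd = 31×13 = 403.0 J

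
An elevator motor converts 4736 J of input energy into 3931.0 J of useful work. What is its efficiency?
η = W_out/W_in = 3931.0/4736 = 0.83 = 83.0%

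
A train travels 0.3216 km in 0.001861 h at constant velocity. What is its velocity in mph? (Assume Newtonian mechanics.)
v = d/t (with unit conversion) = 107.4 mph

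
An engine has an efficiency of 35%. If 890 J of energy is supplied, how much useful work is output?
W_out = η × W_in = 0.35 × 890 = 311.5 J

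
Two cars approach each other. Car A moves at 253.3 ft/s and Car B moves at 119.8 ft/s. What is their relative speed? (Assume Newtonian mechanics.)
v_rel = v_A + v_B = 253.3 + 119.8 = 373.1 ft/s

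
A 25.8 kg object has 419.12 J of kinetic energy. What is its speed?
KE = ½mv² → v = √(2KE/m) = √(2×419.12/25.8) = 5.7 m/s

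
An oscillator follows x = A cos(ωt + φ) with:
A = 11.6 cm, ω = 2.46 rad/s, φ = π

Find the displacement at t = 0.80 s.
x = A cos(ωt + φ) = 11.6×cos(2.46×0.8 + π) = 4.487 cm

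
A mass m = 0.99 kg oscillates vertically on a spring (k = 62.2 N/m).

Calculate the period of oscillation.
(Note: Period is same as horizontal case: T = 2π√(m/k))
T = 2π√(m/k) = 2π√(0.99/62.2) = 0.7927 s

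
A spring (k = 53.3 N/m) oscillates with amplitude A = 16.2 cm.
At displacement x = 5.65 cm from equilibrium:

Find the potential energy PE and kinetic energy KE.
E_total = ½kA² = ½×53.3×(0.162)² = 0.6994 J
PE = ½kx² = ½×53.3×(0.0565)² = 0.08507 J
KE = E_total − PE = 0.6143 J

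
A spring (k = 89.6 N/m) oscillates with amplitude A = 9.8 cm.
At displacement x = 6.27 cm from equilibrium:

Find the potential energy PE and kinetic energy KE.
E_total = ½kA² = ½×89.6×(0.098)² = 0.4303 J
PE = ½kx² = ½×89.6×(0.0627)² = 0.1761 J
KE = E_total − PE = 0.2541 J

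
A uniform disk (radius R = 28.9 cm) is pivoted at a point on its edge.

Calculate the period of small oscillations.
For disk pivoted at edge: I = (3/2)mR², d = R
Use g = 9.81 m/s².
I/m = (3/2)R² = 0.1253 m²; d = R = 0.289 m
T = 2π√((3/2)R²/(gR)) = 2π√(3R/(2g)) = 1.321 s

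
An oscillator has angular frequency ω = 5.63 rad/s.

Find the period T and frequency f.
T = 2π/ω = 2π/5.63 = 1.116 s; f = ω/2π = 0.896 Hz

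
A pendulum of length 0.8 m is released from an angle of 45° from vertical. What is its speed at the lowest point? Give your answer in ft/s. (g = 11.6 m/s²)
h = L(1 − cosθ) = 0.8×(1 − cos45°) = 0.2343 m
v = √(2gh) = √(2×11.6×0.2343) = 2.332 m/s = 7.649 ft/s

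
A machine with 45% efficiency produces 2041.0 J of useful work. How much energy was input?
W_in = W_out/η = 2041.0/0.45 = 4535.6 J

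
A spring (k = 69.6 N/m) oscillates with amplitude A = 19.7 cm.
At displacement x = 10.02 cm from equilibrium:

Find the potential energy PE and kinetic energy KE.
E_total = ½kA² = ½×69.6×(0.197)² = 1.351 J
PE = ½kx² = ½×69.6×(0.1002)² = 0.3494 J
KE = E_total − PE = 1.001 J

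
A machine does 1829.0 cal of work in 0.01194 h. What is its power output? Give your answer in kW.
P = W/t = 7653 J / 42.98 s = 178 W = 0.178 kW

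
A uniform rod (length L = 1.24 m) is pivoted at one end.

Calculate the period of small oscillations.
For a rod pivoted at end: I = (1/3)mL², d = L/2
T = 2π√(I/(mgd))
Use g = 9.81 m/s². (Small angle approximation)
I/m = (1/3)L² = 0.5125 m²; d = L/2 = 0.62 m
T = 2π√(I/(mgd)) = 2π√(0.5125/(9.81×0.62)) = 1.824 s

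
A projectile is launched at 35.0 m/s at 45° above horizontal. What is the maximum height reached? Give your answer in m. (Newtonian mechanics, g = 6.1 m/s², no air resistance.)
H = v₀²sin²(θ)/(2g) = 50.2 m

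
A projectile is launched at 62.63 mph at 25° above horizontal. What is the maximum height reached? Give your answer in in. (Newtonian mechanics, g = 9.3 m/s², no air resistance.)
H = v₀²sin²(θ)/(2g) (with unit conversion) = 296.4 in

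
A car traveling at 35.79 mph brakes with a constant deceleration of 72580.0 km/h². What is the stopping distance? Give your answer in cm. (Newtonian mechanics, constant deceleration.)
d = v₀² / (2a) (with unit conversion) = 2285.0 cm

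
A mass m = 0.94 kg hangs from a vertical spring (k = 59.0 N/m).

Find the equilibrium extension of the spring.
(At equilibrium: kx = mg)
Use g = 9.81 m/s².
x_eq = mg/k = 0.94×9.81/59.0 = 0.1563 m = 15.63 cm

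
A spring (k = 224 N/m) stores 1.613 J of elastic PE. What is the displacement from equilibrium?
PE = ½kx² → x = √(2PE/k) = √(2×1.613/224) = 0.12 m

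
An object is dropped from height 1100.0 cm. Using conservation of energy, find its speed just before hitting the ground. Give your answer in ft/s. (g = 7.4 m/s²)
mgh = ½mv² → v = √(2gh) = √(2×7.4×11) = 12.76 m/s = 41.86 ft/s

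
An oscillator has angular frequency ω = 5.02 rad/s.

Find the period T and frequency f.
T = 2π/ω = 2π/5.02 = 1.252 s; f = ω/2π = 0.799 Hz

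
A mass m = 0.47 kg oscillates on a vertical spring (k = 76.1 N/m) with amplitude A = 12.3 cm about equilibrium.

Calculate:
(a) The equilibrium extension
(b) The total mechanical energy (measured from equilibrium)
x_eq = mg/k = 0.47×9.81/76.1 = 0.06059 m = 6.059 cm
E = ½kA² = ½×76.1×(0.123)² = 0.5757 J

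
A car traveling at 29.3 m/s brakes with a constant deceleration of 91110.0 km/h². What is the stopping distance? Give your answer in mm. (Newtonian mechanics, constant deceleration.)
d = v₀² / (2a) (with unit conversion) = 61060.0 mm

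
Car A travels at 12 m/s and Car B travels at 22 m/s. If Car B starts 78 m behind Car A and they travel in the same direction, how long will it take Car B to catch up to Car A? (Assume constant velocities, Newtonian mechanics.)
Relative speed: v_rel = 22 - 12 = 10 m/s
Time to catch: t = d₀/v_rel = 78/10 = 7.8 s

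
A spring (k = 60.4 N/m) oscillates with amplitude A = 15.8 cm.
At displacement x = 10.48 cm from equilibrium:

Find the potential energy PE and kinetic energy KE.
E_total = ½kA² = ½×60.4×(0.158)² = 0.7539 J
PE = ½kx² = ½×60.4×(0.1048)² = 0.3317 J
KE = E_total − PE = 0.4222 J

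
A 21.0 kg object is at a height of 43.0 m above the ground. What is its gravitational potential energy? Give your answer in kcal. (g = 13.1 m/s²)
PE = mgh = 21 kg × 13.1 m/s² × 43 m = 1.183e+04 J = 2.827 kcal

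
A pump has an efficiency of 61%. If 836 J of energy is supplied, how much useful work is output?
W_out = η × W_in = 0.61 × 836 = 509.96 J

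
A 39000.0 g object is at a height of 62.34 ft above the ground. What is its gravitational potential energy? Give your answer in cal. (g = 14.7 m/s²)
PE = mgh = 39 kg × 14.7 m/s² × 19 m = 1.089e+04 J = 2604.0 cal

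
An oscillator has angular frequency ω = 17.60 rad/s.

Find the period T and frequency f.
T = 2π/ω = 2π/17.6 = 0.357 s; f = ω/2π = 2.801 Hz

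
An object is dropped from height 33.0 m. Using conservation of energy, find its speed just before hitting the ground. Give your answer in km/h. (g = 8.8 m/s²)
mgh = ½mv² → v = √(2gh) = √(2×8.8×33) = 24.1 m/s = 86.76 km/h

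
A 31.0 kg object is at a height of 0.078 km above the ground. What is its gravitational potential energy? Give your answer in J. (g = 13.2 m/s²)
PE = mgh = 31 kg × 13.2 m/s² × 78 m = 3.192e+04 J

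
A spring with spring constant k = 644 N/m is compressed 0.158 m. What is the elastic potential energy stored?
PE = ½kx² = ½×644×0.158² = 8.038 J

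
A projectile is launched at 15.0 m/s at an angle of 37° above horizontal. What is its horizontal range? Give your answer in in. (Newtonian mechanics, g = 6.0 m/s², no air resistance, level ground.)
R = v₀² sin(2θ) / g (with unit conversion) = 1419.0 in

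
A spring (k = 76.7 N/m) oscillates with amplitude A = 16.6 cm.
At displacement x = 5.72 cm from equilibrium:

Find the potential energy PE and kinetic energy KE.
E_total = ½kA² = ½×76.7×(0.166)² = 1.057 J
PE = ½kx² = ½×76.7×(0.0572)² = 0.1255 J
KE = E_total − PE = 0.9313 J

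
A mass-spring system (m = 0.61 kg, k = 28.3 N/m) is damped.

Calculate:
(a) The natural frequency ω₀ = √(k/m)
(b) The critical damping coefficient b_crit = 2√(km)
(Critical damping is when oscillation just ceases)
ω₀ = √(k/m) = √(28.3/0.61) = 6.811 rad/s
b_crit = 2√(km) = 2√(28.3×0.61) = 8.31 kg/s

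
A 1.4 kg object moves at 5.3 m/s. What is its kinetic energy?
KE = ½mv² = ½×1.4×5.3² = 19.663 J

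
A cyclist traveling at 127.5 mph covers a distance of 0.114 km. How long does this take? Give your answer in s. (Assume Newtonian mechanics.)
t = d/v (with unit conversion) = 2.0 s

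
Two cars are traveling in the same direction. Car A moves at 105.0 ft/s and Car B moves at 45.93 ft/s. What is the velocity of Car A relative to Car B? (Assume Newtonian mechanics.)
v_rel = v_A - v_B = 105.0 - 45.93 = 59.07 ft/s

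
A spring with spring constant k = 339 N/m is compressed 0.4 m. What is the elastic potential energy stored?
PE = ½kx² = ½×339×0.4² = 27.12 J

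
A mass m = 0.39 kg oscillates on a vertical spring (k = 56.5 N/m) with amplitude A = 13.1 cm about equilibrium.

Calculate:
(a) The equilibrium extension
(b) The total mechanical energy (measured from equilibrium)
x_eq = mg/k = 0.39×9.81/56.5 = 0.06772 m = 6.772 cm
E = ½kA² = ½×56.5×(0.131)² = 0.4848 J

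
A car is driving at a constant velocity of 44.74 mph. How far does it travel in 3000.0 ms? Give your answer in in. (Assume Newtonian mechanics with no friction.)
d = vt (with unit conversion) = 2362.0 in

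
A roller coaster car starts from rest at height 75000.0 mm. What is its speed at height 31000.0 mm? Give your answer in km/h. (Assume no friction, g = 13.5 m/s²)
mgh₁ = ½mv₂² + mgh₂ → v₂ = √(2g(h₁−h₂)) = √(2×13.5×(75−31)) = 34.47 m/s = 124.1 km/h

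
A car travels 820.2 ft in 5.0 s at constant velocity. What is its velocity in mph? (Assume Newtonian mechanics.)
v = d/t (with unit conversion) = 111.8 mph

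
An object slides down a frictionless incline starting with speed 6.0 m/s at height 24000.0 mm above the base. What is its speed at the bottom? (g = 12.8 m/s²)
½mv₀² + mgh = ½mv² → v = √(v₀² + 2gh) = √(6² + 2×12.8×24) = 25.5 m/s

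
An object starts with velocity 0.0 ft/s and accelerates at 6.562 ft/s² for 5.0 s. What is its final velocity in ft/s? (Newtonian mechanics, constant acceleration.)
v = v₀ + at (with unit conversion) = 32.81 ft/s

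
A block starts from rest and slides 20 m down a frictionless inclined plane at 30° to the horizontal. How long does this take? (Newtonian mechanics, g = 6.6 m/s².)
a = g sin(θ) = 6.6 × sin(30°) = 3.3 m/s²
t = √(2d/a) = √(2 × 20 / 3.3) = 3.48 s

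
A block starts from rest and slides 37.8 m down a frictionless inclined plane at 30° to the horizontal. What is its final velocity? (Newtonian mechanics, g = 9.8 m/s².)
a = g sin(θ) = 9.8 × sin(30°) = 4.9 m/s²
v = √(2ad) = √(2 × 4.9 × 37.8) = 19.25 m/s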